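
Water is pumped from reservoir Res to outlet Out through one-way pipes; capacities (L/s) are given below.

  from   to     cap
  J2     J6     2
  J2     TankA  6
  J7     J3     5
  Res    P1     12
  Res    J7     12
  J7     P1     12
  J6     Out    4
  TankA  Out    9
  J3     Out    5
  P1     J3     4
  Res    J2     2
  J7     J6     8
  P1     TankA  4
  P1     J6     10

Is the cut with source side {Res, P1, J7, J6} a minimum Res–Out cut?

No — its capacity is 19, but the minimum cut has capacity 15.

Given cut capacity: 2 + 4 + 4 + 5 + 4 = 19.
Augment Res→P1→J6→Out: bottleneck 4, flow now 4.
Augment Res→P1→TankA→Out: bottleneck 4, flow now 8.
Augment Res→P1→J3→Out: bottleneck 4, flow now 12.
Augment Res→J2→TankA→Out: bottleneck 2, flow now 14.
Augment Res→J7→J3→Out: bottleneck 1, flow now 15.
No augmenting path remains; maximum flow = 15.
In the residual graph, reachable from Res: {Res, P1, J7, J6, J3}.
Min-cut edges: Res→J2 (2), P1→TankA (4), J6→Out (4), J3→Out (5); capacity 2 + 4 + 4 + 5 = 15.
Cut capacity 19 exceeds the max flow 15, so it is not minimum.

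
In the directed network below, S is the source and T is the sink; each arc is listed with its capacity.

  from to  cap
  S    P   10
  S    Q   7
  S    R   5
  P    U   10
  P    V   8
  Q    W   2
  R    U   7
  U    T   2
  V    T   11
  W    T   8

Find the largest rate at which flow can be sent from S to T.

Augment S→P→U→T: bottleneck 2, flow now 2.
Augment S→P→V→T: bottleneck 8, flow now 10.
Augment S→Q→W→T: bottleneck 2, flow now 12.
No augmenting path remains; maximum flow = 12.
In the residual graph, reachable from S: {S, P, Q, R, U}.
Min-cut edges: P→V (8), Q→W (2), U→T (2); capacity 8 + 2 + 2 = 12.
This cut is saturated, so no flow can exceed 12.

12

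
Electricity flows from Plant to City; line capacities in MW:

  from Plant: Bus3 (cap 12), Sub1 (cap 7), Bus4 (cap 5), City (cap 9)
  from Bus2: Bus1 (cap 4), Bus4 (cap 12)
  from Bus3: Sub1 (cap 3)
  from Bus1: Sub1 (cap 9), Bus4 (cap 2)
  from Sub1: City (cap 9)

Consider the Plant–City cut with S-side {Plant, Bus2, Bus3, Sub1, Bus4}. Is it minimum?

Given cut capacity: 9 + 4 + 9 = 22.
Augment Plant→City: bottleneck 9, flow now 9.
Augment Plant→Sub1→City: bottleneck 7, flow now 16.
Augment Plant→Bus3→Sub1→City: bottleneck 2, flow now 18.
No augmenting path remains; maximum flow = 18.
In the residual graph, reachable from Plant: {Plant, Bus3, Sub1, Bus4}.
Min-cut edges: Plant→City (9), Sub1→City (9); capacity 9 + 9 = 18.
Cut capacity 22 exceeds the max flow 18, so it is not minimum.

No — its capacity is 22, but the minimum cut has capacity 18.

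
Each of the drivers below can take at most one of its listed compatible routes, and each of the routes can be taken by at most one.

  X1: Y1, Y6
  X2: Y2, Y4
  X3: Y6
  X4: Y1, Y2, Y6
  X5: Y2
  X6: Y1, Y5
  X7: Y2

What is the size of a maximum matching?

5

Unit-capacity flow: source→left, listed edges, right→sink; max matching = max flow.
Augmenting path X1→Y1 (+1); matched 1.
Augmenting path X2→Y2 (+1); matched 2.
Augmenting path X3→Y6 (+1); matched 3.
Augmenting path X6→Y5 (+1); matched 4.
Augmenting path X4→Y2→X2→Y4 (+1); matched 5.
No augmenting path remains; maximum matching = 5.
König certificate: {X2, X6, Y1, Y2, Y6} is a vertex cover of size 5 (every listed pair touches it), so no matching can be larger.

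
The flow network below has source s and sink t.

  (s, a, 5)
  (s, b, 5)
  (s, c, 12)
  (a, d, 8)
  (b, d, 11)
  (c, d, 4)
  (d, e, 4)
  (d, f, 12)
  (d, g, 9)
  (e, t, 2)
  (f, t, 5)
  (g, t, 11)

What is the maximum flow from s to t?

14

Augment s→a→d→e→t: bottleneck 2, flow now 2.
Augment s→a→d→f→t: bottleneck 3, flow now 5.
Augment s→b→d→f→t: bottleneck 2, flow now 7.
Augment s→b→d→g→t: bottleneck 3, flow now 10.
Augment s→c→d→g→t: bottleneck 4, flow now 14.
No augmenting path remains; maximum flow = 14.
In the residual graph, reachable from s: {s, c}.
Min-cut edges: s→a (5), s→b (5), c→d (4); capacity 5 + 5 + 4 = 14.
This cut is saturated, so no flow can exceed 14.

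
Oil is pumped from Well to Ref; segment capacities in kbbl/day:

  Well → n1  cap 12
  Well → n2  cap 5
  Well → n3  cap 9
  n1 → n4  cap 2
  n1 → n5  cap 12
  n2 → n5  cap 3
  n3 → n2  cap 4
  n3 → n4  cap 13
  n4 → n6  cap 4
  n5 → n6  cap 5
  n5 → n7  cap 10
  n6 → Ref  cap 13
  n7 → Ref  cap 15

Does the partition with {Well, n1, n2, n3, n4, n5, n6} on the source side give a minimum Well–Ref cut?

No — its capacity is 23, but the minimum cut has capacity 19.

Given cut capacity: 10 + 13 = 23.
Augment Well→n1→n4→n6→Ref: bottleneck 2, flow now 2.
Augment Well→n1→n5→n6→Ref: bottleneck 5, flow now 7.
Augment Well→n1→n5→n7→Ref: bottleneck 5, flow now 12.
Augment Well→n2→n5→n7→Ref: bottleneck 3, flow now 15.
Augment Well→n3→n4→n6→Ref: bottleneck 2, flow now 17.
Augment Well→n3→n4→n1→n5→n7→Ref: bottleneck 2, flow now 19. (uses reverse residual edge)
No augmenting path remains; maximum flow = 19.
In the residual graph, reachable from Well: {Well, n2, n3, n4}.
Min-cut edges: Well→n1 (12), n2→n5 (3), n4→n6 (4); capacity 12 + 3 + 4 = 19.
Cut capacity 23 exceeds the max flow 19, so it is not minimum.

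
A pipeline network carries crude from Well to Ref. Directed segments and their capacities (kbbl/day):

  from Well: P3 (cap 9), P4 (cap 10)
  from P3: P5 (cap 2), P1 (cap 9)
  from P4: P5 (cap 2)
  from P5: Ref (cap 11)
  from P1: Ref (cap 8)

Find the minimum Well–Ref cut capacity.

Augment Well→P3→P5→Ref: bottleneck 2, flow now 2.
Augment Well→P3→P1→Ref: bottleneck 7, flow now 9.
Augment Well→P4→P5→Ref: bottleneck 2, flow now 11.
No augmenting path remains; maximum flow = 11.
By max-flow min-cut, the minimum cut capacity equals the max flow.
In the residual graph, reachable from Well: {Well, P4}.
Min-cut edges: Well→P3 (9), P4→P5 (2); capacity 9 + 2 = 11.

11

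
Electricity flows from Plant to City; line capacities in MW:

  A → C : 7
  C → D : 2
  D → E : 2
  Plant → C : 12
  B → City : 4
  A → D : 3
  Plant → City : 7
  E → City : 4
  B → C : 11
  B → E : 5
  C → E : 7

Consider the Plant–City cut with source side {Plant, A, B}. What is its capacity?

Edges leaving {Plant, A, B}: Plant→C (12), Plant→City (7), A→C (7), A→D (3), B→C (11), B→E (5), B→City (4).
Cut capacity = 12 + 7 + 7 + 3 + 11 + 5 + 4 = 49.

49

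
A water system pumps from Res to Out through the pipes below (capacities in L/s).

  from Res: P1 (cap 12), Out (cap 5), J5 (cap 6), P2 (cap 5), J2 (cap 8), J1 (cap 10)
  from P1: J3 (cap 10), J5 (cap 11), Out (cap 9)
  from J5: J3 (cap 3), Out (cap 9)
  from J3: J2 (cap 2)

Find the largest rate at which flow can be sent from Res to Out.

23

Augment Res→Out: bottleneck 5, flow now 5.
Augment Res→P1→Out: bottleneck 9, flow now 14.
Augment Res→J5→Out: bottleneck 6, flow now 20.
Augment Res→P1→J5→Out: bottleneck 3, flow now 23.
No augmenting path remains; maximum flow = 23.
In the residual graph, reachable from Res: {Res, J1, P2, J2}.
Min-cut edges: Res→P1 (12), Res→J5 (6), Res→Out (5); capacity 12 + 6 + 5 = 23.
This cut is saturated, so no flow can exceed 23.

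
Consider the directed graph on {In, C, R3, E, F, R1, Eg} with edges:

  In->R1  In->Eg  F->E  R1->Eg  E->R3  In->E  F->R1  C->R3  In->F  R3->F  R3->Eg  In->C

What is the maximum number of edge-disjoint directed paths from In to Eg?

Assign every edge capacity 1; by Menger, the answer equals the max flow.
Path In→Eg (+1); total 1.
Path In→R1→Eg (+1); total 2.
Path In→C→R3→Eg (+1); total 3.
No residual In→Eg path; max flow = 3.
Certifying cut of size 3: {In→Eg, R1→Eg, R3→Eg}.

3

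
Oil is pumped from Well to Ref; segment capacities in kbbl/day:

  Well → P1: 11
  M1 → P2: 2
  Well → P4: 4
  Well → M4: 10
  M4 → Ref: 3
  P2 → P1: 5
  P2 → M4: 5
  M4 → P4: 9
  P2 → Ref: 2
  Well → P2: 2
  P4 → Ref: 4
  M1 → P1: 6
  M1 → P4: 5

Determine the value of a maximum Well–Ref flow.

9

Augment Well→P2→Ref: bottleneck 2, flow now 2.
Augment Well→M4→Ref: bottleneck 3, flow now 5.
Augment Well→P4→Ref: bottleneck 4, flow now 9.
No augmenting path remains; maximum flow = 9.
In the residual graph, reachable from Well: {Well, M4, P1, P4}.
Min-cut edges: Well→P2 (2), M4→Ref (3), P4→Ref (4); capacity 2 + 3 + 4 = 9.
This cut is saturated, so no flow can exceed 9.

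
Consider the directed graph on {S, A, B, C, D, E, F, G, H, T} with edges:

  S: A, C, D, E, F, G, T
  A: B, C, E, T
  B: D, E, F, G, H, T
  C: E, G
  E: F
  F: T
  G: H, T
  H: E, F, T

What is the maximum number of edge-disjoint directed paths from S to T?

Assign every edge capacity 1; by Menger, the answer equals the max flow.
Path S→T (+1); total 1.
Path S→A→T (+1); total 2.
Path S→F→T (+1); total 3.
Path S→G→T (+1); total 4.
Path S→C→G→H→T (+1); total 5.
No residual S→T path; max flow = 5.
Certifying cut of size 5: {F→T, S→A, S→C, S→G, S→T}.

5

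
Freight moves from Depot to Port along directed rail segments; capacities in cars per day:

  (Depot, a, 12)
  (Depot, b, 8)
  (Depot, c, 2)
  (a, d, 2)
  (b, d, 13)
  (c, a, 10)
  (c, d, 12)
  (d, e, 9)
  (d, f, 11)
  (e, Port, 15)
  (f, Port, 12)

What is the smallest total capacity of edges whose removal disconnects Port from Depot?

12

Augment Depot→a→d→e→Port: bottleneck 2, flow now 2.
Augment Depot→b→d→e→Port: bottleneck 7, flow now 9.
Augment Depot→b→d→f→Port: bottleneck 1, flow now 10.
Augment Depot→c→d→f→Port: bottleneck 2, flow now 12.
No augmenting path remains; maximum flow = 12.
By max-flow min-cut, the minimum cut capacity equals the max flow.
In the residual graph, reachable from Depot: {Depot, a}.
Min-cut edges: Depot→b (8), Depot→c (2), a→d (2); capacity 8 + 2 + 2 = 12.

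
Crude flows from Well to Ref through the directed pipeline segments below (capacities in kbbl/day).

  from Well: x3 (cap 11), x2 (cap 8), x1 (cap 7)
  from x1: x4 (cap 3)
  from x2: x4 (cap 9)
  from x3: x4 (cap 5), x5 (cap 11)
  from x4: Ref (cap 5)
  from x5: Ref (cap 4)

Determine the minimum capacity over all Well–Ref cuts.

Augment Well→x1→x4→Ref: bottleneck 3, flow now 3.
Augment Well→x2→x4→Ref: bottleneck 2, flow now 5.
Augment Well→x3→x5→Ref: bottleneck 4, flow now 9.
No augmenting path remains; maximum flow = 9.
By max-flow min-cut, the minimum cut capacity equals the max flow.
In the residual graph, reachable from Well: {Well, x1, x2, x3, x4, x5}.
Min-cut edges: x4→Ref (5), x5→Ref (4); capacity 5 + 4 = 9.

9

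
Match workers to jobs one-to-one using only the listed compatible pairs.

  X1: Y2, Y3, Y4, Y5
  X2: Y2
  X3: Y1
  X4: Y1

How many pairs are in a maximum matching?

3

Unit-capacity flow: source→left, listed edges, right→sink; max matching = max flow.
Augmenting path X1→Y2 (+1); matched 1.
Augmenting path X3→Y1 (+1); matched 2.
Augmenting path X2→Y2→X1→Y3 (+1); matched 3.
No augmenting path remains; maximum matching = 3.
König certificate: {X1, X2, Y1} is a vertex cover of size 3 (every listed pair touches it), so no matching can be larger.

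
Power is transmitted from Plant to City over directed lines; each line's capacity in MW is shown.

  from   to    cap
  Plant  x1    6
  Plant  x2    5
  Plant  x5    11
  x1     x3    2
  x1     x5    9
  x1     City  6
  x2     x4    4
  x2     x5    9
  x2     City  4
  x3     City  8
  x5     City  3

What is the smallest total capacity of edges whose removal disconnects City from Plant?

Augment Plant→x1→City: bottleneck 6, flow now 6.
Augment Plant→x2→City: bottleneck 4, flow now 10.
Augment Plant→x5→City: bottleneck 3, flow now 13.
No augmenting path remains; maximum flow = 13.
By max-flow min-cut, the minimum cut capacity equals the max flow.
In the residual graph, reachable from Plant: {Plant, x2, x4, x5}.
Min-cut edges: Plant→x1 (6), x2→City (4), x5→City (3); capacity 6 + 4 + 3 = 13.

13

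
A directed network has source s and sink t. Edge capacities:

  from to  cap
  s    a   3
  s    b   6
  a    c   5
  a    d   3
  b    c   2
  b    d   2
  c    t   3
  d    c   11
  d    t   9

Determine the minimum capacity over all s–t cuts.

Augment s→a→c→t: bottleneck 3, flow now 3.
Augment s→b→d→t: bottleneck 2, flow now 5.
Augment s→b→c→a→d→t: bottleneck 2, flow now 7. (uses reverse residual edge)
No augmenting path remains; maximum flow = 7.
By max-flow min-cut, the minimum cut capacity equals the max flow.
In the residual graph, reachable from s: {s, b}.
Min-cut edges: s→a (3), b→c (2), b→d (2); capacity 3 + 2 + 2 = 7.

7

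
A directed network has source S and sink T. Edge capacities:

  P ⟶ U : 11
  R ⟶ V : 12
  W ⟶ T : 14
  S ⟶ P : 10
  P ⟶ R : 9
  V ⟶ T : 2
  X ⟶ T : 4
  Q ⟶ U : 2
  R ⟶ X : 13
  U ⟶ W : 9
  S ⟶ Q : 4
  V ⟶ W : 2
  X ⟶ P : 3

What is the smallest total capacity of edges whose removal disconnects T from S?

Augment S→P→R→V→T: bottleneck 2, flow now 2.
Augment S→P→R→X→T: bottleneck 4, flow now 6.
Augment S→P→U→W→T: bottleneck 4, flow now 10.
Augment S→Q→U→W→T: bottleneck 2, flow now 12.
No augmenting path remains; maximum flow = 12.
By max-flow min-cut, the minimum cut capacity equals the max flow.
In the residual graph, reachable from S: {S, Q}.
Min-cut edges: S→P (10), Q→U (2); capacity 10 + 2 = 12.

12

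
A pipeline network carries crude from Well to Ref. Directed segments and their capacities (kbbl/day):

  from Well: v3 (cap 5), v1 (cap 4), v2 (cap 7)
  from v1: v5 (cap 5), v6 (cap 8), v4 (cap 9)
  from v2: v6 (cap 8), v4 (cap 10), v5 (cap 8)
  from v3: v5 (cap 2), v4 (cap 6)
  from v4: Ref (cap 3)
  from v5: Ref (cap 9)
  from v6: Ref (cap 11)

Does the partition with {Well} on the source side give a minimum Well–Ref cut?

Given cut capacity: 4 + 7 + 5 = 16.
Augment Well→v1→v4→Ref: bottleneck 3, flow now 3.
Augment Well→v1→v5→Ref: bottleneck 1, flow now 4.
Augment Well→v2→v5→Ref: bottleneck 7, flow now 11.
Augment Well→v3→v5→Ref: bottleneck 1, flow now 12.
Augment Well→v3→v4→v1→v6→Ref: bottleneck 3, flow now 15. (uses reverse residual edge)
Augment Well→v3→v5→v1→v6→Ref: bottleneck 1, flow now 16. (uses reverse residual edge)
No augmenting path remains; maximum flow = 16.
Cut capacity 16 equals the max flow, so it is a minimum cut.

Yes — it is a minimum cut (capacity 16).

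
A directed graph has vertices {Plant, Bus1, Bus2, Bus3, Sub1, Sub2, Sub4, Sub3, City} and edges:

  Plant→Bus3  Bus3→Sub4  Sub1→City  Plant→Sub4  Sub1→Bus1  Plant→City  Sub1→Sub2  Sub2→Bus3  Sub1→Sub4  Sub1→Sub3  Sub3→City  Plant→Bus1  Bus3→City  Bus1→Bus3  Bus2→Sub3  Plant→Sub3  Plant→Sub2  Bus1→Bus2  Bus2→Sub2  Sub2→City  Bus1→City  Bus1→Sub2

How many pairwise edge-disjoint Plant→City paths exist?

Assign every edge capacity 1; by Menger, the answer equals the max flow.
Path Plant→City (+1); total 1.
Path Plant→Bus1→City (+1); total 2.
Path Plant→Bus3→City (+1); total 3.
Path Plant→Sub2→City (+1); total 4.
Path Plant→Sub3→City (+1); total 5.
No residual Plant→City path; max flow = 5.
Certifying cut of size 5: {Plant→Bus1, Plant→Bus3, Plant→City, Plant→Sub2, Plant→Sub3}.

5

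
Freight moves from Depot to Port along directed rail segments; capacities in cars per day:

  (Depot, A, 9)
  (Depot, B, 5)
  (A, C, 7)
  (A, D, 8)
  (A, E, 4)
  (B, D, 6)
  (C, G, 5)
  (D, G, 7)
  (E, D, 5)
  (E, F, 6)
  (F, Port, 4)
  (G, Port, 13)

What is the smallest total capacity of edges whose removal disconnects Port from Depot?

Augment Depot→A→C→G→Port: bottleneck 5, flow now 5.
Augment Depot→A→D→G→Port: bottleneck 4, flow now 9.
Augment Depot→B→D→G→Port: bottleneck 3, flow now 12.
Augment Depot→B→D→A→E→F→Port: bottleneck 2, flow now 14. (uses reverse residual edge)
No augmenting path remains; maximum flow = 14.
By max-flow min-cut, the minimum cut capacity equals the max flow.
In the residual graph, reachable from Depot: {Depot}.
Min-cut edges: Depot→A (9), Depot→B (5); capacity 9 + 5 = 14.

14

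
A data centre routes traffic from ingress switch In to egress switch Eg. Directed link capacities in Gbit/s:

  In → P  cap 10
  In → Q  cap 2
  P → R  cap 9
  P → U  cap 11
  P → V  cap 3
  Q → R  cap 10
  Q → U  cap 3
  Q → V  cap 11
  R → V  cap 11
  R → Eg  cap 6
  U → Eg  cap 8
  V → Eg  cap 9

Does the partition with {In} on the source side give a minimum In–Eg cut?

Yes — it is a minimum cut (capacity 12).

Given cut capacity: 10 + 2 = 12.
Augment In→P→R→Eg: bottleneck 6, flow now 6.
Augment In→P→U→Eg: bottleneck 4, flow now 10.
Augment In→Q→U→Eg: bottleneck 2, flow now 12.
No augmenting path remains; maximum flow = 12.
Cut capacity 12 equals the max flow, so it is a minimum cut.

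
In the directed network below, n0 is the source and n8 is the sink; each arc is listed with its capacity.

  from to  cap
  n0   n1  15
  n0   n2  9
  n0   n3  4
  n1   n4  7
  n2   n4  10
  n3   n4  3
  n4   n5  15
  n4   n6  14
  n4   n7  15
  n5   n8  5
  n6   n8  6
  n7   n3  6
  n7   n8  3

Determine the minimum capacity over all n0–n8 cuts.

Augment n0→n1→n4→n5→n8: bottleneck 5, flow now 5.
Augment n0→n1→n4→n6→n8: bottleneck 2, flow now 7.
Augment n0→n2→n4→n6→n8: bottleneck 4, flow now 11.
Augment n0→n2→n4→n7→n8: bottleneck 3, flow now 14.
No augmenting path remains; maximum flow = 14.
By max-flow min-cut, the minimum cut capacity equals the max flow.
In the residual graph, reachable from n0: {n0, n1, n2, n3, n4, n5, n6, n7}.
Min-cut edges: n5→n8 (5), n6→n8 (6), n7→n8 (3); capacity 5 + 6 + 3 = 14.

14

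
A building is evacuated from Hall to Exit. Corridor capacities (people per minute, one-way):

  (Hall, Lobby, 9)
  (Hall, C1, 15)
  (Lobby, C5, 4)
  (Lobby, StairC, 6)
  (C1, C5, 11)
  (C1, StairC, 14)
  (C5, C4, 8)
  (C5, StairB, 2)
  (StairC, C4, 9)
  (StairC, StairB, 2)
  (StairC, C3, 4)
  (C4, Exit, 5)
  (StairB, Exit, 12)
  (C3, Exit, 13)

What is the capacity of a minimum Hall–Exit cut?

Augment Hall→Lobby→C5→C4→Exit: bottleneck 4, flow now 4.
Augment Hall→Lobby→StairC→C4→Exit: bottleneck 1, flow now 5.
Augment Hall→Lobby→StairC→StairB→Exit: bottleneck 2, flow now 7.
Augment Hall→Lobby→StairC→C3→Exit: bottleneck 2, flow now 9.
Augment Hall→C1→C5→StairB→Exit: bottleneck 2, flow now 11.
Augment Hall→C1→StairC→C3→Exit: bottleneck 2, flow now 13.
No augmenting path remains; maximum flow = 13.
By max-flow min-cut, the minimum cut capacity equals the max flow.
In the residual graph, reachable from Hall: {Hall, Lobby, C1, C5, StairC, C4}.
Min-cut edges: C5→StairB (2), StairC→StairB (2), StairC→C3 (4), C4→Exit (5); capacity 2 + 2 + 4 + 5 = 13.

13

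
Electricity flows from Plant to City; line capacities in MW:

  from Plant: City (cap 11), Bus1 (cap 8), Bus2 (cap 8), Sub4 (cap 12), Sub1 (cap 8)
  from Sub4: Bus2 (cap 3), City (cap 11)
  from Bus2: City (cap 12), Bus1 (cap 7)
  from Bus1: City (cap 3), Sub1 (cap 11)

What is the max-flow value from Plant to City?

Augment Plant→City: bottleneck 11, flow now 11.
Augment Plant→Sub4→City: bottleneck 11, flow now 22.
Augment Plant→Bus2→City: bottleneck 8, flow now 30.
Augment Plant→Bus1→City: bottleneck 3, flow now 33.
Augment Plant→Sub4→Bus2→City: bottleneck 1, flow now 34.
No augmenting path remains; maximum flow = 34.
In the residual graph, reachable from Plant: {Plant, Bus1, Sub1}.
Min-cut edges: Plant→Sub4 (12), Plant→Bus2 (8), Plant→City (11), Bus1→City (3); capacity 12 + 8 + 11 + 3 = 34.
This cut is saturated, so no flow can exceed 34.

34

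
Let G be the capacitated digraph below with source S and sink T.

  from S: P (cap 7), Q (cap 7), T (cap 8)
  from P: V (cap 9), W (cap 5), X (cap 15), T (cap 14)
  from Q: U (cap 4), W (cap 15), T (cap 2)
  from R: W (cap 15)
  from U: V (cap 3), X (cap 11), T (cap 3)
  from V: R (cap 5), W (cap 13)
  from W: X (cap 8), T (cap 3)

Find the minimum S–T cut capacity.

22

Augment S→T: bottleneck 8, flow now 8.
Augment S→P→T: bottleneck 7, flow now 15.
Augment S→Q→T: bottleneck 2, flow now 17.
Augment S→Q→U→T: bottleneck 3, flow now 20.
Augment S→Q→W→T: bottleneck 2, flow now 22.
No augmenting path remains; maximum flow = 22.
By max-flow min-cut, the minimum cut capacity equals the max flow.
In the residual graph, reachable from S: {S}.
Min-cut edges: S→P (7), S→Q (7), S→T (8); capacity 7 + 7 + 8 = 22.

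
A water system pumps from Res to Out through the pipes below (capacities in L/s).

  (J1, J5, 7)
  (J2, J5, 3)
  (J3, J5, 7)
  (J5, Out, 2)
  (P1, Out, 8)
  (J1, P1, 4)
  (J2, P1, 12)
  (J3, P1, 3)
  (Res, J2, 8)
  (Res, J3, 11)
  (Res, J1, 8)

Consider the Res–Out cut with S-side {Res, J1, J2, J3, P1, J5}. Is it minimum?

Given cut capacity: 8 + 2 = 10.
Augment Res→J1→P1→Out: bottleneck 4, flow now 4.
Augment Res→J1→J5→Out: bottleneck 2, flow now 6.
Augment Res→J2→P1→Out: bottleneck 4, flow now 10.
No augmenting path remains; maximum flow = 10.
Cut capacity 10 equals the max flow, so it is a minimum cut.

Yes — it is a minimum cut (capacity 10).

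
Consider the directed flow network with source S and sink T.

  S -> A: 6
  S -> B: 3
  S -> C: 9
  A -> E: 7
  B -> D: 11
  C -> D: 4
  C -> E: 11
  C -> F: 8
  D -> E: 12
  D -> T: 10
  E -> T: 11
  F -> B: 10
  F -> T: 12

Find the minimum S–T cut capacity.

Augment S→A→E→T: bottleneck 6, flow now 6.
Augment S→B→D→T: bottleneck 3, flow now 9.
Augment S→C→D→T: bottleneck 4, flow now 13.
Augment S→C→E→T: bottleneck 5, flow now 18.
No augmenting path remains; maximum flow = 18.
By max-flow min-cut, the minimum cut capacity equals the max flow.
In the residual graph, reachable from S: {S}.
Min-cut edges: S→A (6), S→B (3), S→C (9); capacity 6 + 3 + 9 = 18.

18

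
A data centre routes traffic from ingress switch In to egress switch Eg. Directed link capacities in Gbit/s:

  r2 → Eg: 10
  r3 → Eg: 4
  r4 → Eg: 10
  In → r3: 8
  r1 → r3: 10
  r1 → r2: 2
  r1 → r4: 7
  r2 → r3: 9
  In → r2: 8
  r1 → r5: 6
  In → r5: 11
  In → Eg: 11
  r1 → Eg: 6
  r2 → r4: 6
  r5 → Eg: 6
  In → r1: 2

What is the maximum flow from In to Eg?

Augment In→Eg: bottleneck 11, flow now 11.
Augment In→r1→Eg: bottleneck 2, flow now 13.
Augment In→r2→Eg: bottleneck 8, flow now 21.
Augment In→r3→Eg: bottleneck 4, flow now 25.
Augment In→r5→Eg: bottleneck 6, flow now 31.
No augmenting path remains; maximum flow = 31.
In the residual graph, reachable from In: {In, r3, r5}.
Min-cut edges: In→r1 (2), In→r2 (8), In→Eg (11), r3→Eg (4), r5→Eg (6); capacity 2 + 8 + 11 + 4 + 6 = 31.
This cut is saturated, so no flow can exceed 31.

31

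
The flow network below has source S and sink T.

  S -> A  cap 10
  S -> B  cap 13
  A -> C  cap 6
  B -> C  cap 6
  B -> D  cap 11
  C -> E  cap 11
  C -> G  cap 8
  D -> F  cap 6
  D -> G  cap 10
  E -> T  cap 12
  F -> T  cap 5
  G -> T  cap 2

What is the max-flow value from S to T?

Augment S→A→C→E→T: bottleneck 6, flow now 6.
Augment S→B→C→E→T: bottleneck 5, flow now 11.
Augment S→B→C→G→T: bottleneck 1, flow now 12.
Augment S→B→D→F→T: bottleneck 5, flow now 17.
Augment S→B→D→G→T: bottleneck 1, flow now 18.
No augmenting path remains; maximum flow = 18.
In the residual graph, reachable from S: {S, A, B, C, D, F, G}.
Min-cut edges: C→E (11), F→T (5), G→T (2); capacity 11 + 5 + 2 = 18.
This cut is saturated, so no flow can exceed 18.

18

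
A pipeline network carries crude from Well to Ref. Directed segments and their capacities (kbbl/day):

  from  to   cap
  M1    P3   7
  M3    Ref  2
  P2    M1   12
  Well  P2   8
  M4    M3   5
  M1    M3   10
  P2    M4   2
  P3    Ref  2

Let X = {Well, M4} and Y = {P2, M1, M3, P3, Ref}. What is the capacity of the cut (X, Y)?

13

Edges leaving {Well, M4}: Well→P2 (8), M4→M3 (5).
Cut capacity = 8 + 5 = 13.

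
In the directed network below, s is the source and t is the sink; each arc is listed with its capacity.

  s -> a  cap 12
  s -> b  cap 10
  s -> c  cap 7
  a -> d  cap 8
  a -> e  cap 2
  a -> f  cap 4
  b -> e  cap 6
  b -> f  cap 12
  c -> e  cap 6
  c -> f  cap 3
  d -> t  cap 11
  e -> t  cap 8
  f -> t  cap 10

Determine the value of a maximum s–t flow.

Augment s→a→d→t: bottleneck 8, flow now 8.
Augment s→a→e→t: bottleneck 2, flow now 10.
Augment s→a→f→t: bottleneck 2, flow now 12.
Augment s→b→e→t: bottleneck 6, flow now 18.
Augment s→b→f→t: bottleneck 4, flow now 22.
Augment s→c→f→t: bottleneck 3, flow now 25.
Augment s→c→e→a→f→t: bottleneck 1, flow now 26. (uses reverse residual edge)
No augmenting path remains; maximum flow = 26.
In the residual graph, reachable from s: {s, a, b, c, e, f}.
Min-cut edges: a→d (8), e→t (8), f→t (10); capacity 8 + 8 + 10 = 26.
This cut is saturated, so no flow can exceed 26.

26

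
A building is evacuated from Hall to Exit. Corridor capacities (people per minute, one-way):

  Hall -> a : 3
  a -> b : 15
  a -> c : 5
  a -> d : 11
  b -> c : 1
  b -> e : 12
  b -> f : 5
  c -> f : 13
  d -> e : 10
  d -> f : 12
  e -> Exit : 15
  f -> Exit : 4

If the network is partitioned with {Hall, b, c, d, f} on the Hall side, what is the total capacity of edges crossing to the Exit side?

29

Edges leaving {Hall, b, c, d, f}: Hall→a (3), b→e (12), d→e (10), f→Exit (4).
Cut capacity = 3 + 12 + 10 + 4 = 29.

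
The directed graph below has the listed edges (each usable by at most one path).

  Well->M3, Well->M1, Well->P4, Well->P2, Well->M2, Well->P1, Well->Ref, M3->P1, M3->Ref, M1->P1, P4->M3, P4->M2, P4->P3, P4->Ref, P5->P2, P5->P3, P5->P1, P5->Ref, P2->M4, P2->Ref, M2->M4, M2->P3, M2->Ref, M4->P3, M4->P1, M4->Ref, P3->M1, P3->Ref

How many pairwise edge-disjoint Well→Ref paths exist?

5

Assign every edge capacity 1; by Menger, the answer equals the max flow.
Path Well→Ref (+1); total 1.
Path Well→M3→Ref (+1); total 2.
Path Well→P4→Ref (+1); total 3.
Path Well→P2→Ref (+1); total 4.
Path Well→M2→Ref (+1); total 5.
No residual Well→Ref path; max flow = 5.
Certifying cut of size 5: {Well→M2, Well→M3, Well→P2, Well→P4, Well→Ref}.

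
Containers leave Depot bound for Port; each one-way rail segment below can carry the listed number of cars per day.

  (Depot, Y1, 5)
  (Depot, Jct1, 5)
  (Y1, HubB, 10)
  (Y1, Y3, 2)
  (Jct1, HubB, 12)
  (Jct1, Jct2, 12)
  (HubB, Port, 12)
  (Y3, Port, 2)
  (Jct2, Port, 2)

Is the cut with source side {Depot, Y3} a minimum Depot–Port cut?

No — its capacity is 12, but the minimum cut has capacity 10.

Given cut capacity: 5 + 5 + 2 = 12.
Augment Depot→Y1→HubB→Port: bottleneck 5, flow now 5.
Augment Depot→Jct1→HubB→Port: bottleneck 5, flow now 10.
No augmenting path remains; maximum flow = 10.
In the residual graph, reachable from Depot: {Depot}.
Min-cut edges: Depot→Y1 (5), Depot→Jct1 (5); capacity 5 + 5 = 10.
Cut capacity 12 exceeds the max flow 10, so it is not minimum.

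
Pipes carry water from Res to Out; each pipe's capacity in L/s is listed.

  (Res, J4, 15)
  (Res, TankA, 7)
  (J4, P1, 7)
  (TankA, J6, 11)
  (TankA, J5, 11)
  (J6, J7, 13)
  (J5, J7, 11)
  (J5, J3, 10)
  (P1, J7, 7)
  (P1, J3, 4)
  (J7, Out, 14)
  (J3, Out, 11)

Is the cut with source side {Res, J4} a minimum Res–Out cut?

Given cut capacity: 7 + 7 = 14.
Augment Res→J4→P1→J7→Out: bottleneck 7, flow now 7.
Augment Res→TankA→J6→J7→Out: bottleneck 7, flow now 14.
No augmenting path remains; maximum flow = 14.
Cut capacity 14 equals the max flow, so it is a minimum cut.

Yes — it is a minimum cut (capacity 14).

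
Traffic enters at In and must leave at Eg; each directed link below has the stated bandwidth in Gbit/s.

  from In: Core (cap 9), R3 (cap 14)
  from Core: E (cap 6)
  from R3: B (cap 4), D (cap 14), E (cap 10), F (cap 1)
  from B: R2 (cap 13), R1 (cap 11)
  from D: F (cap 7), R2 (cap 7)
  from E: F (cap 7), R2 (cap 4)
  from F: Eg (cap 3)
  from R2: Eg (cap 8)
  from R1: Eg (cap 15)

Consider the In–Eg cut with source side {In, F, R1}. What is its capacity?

41

Edges leaving {In, F, R1}: In→Core (9), In→R3 (14), F→Eg (3), R1→Eg (15).
Cut capacity = 9 + 14 + 3 + 15 = 41.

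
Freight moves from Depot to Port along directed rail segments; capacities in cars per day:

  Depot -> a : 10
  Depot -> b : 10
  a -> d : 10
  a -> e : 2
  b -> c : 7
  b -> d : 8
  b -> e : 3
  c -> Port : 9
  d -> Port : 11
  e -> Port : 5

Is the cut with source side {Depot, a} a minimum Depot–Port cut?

No — its capacity is 22, but the minimum cut has capacity 20.

Given cut capacity: 10 + 10 + 2 = 22.
Augment Depot→a→d→Port: bottleneck 10, flow now 10.
Augment Depot→b→c→Port: bottleneck 7, flow now 17.
Augment Depot→b→d→Port: bottleneck 1, flow now 18.
Augment Depot→b→e→Port: bottleneck 2, flow now 20.
No augmenting path remains; maximum flow = 20.
In the residual graph, reachable from Depot: {Depot}.
Min-cut edges: Depot→a (10), Depot→b (10); capacity 10 + 10 = 20.
Cut capacity 22 exceeds the max flow 20, so it is not minimum.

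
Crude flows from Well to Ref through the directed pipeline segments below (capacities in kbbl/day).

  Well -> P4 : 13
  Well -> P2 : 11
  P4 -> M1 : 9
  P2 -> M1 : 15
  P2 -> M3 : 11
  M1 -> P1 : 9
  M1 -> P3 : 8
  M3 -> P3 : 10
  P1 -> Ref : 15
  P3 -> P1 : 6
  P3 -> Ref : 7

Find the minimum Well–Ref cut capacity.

20

Augment Well→P4→M1→P1→Ref: bottleneck 9, flow now 9.
Augment Well→P2→M1→P3→Ref: bottleneck 7, flow now 16.
Augment Well→P2→M1→P3→P1→Ref: bottleneck 1, flow now 17.
Augment Well→P2→M3→P3→P1→Ref: bottleneck 3, flow now 20.
No augmenting path remains; maximum flow = 20.
By max-flow min-cut, the minimum cut capacity equals the max flow.
In the residual graph, reachable from Well: {Well, P4}.
Min-cut edges: Well→P2 (11), P4→M1 (9); capacity 11 + 9 = 20.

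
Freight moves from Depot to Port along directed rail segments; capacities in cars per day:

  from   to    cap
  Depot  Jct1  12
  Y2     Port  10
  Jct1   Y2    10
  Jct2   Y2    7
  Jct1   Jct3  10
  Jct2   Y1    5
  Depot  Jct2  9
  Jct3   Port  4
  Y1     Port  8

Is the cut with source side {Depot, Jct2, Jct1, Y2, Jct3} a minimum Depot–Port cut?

Yes — it is a minimum cut (capacity 19).

Given cut capacity: 5 + 10 + 4 = 19.
Augment Depot→Jct2→Y2→Port: bottleneck 7, flow now 7.
Augment Depot→Jct2→Y1→Port: bottleneck 2, flow now 9.
Augment Depot→Jct1→Y2→Port: bottleneck 3, flow now 12.
Augment Depot→Jct1→Jct3→Port: bottleneck 4, flow now 16.
Augment Depot→Jct1→Y2→Jct2→Y1→Port: bottleneck 3, flow now 19. (uses reverse residual edge)
No augmenting path remains; maximum flow = 19.
Cut capacity 19 equals the max flow, so it is a minimum cut.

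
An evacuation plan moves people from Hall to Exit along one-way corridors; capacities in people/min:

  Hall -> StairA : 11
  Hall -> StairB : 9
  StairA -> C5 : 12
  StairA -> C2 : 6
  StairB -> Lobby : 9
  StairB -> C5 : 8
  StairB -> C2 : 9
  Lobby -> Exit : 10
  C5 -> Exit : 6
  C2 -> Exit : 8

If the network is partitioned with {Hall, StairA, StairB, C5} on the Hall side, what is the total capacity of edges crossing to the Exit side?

Edges leaving {Hall, StairA, StairB, C5}: StairA→C2 (6), StairB→Lobby (9), StairB→C2 (9), C5→Exit (6).
Cut capacity = 6 + 9 + 9 + 6 = 30.

30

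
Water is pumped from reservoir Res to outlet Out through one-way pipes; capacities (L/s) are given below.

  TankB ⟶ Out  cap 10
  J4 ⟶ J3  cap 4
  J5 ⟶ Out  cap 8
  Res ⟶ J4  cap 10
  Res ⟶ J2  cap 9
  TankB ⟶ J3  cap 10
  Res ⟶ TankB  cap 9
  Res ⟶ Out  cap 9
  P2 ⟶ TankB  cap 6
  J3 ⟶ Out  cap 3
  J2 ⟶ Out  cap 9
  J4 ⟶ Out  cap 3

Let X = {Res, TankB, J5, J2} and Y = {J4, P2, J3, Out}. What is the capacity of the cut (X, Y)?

56

Edges leaving {Res, TankB, J5, J2}: Res→J4 (10), Res→Out (9), TankB→J3 (10), TankB→Out (10), J5→Out (8), J2→Out (9).
Cut capacity = 10 + 9 + 10 + 10 + 8 + 9 = 56.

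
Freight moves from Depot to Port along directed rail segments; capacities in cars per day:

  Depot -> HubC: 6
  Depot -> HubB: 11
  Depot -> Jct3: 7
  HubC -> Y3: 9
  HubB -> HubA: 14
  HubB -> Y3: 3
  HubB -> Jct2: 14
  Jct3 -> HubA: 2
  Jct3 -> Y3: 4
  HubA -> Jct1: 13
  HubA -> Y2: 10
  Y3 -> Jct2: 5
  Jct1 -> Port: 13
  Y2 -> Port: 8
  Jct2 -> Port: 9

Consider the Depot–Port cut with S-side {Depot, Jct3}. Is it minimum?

Given cut capacity: 6 + 11 + 2 + 4 = 23.
Augment Depot→HubB→Jct2→Port: bottleneck 9, flow now 9.
Augment Depot→HubB→HubA→Jct1→Port: bottleneck 2, flow now 11.
Augment Depot→Jct3→HubA→Jct1→Port: bottleneck 2, flow now 13.
Augment Depot→HubC→Y3→Jct2→HubB→HubA→Jct1→Port: bottleneck 5, flow now 18. (uses reverse residual edge)
No augmenting path remains; maximum flow = 18.
In the residual graph, reachable from Depot: {Depot, HubC, Jct3, Y3}.
Min-cut edges: Depot→HubB (11), Jct3→HubA (2), Y3→Jct2 (5); capacity 11 + 2 + 5 = 18.
Cut capacity 23 exceeds the max flow 18, so it is not minimum.

No — its capacity is 23, but the minimum cut has capacity 18.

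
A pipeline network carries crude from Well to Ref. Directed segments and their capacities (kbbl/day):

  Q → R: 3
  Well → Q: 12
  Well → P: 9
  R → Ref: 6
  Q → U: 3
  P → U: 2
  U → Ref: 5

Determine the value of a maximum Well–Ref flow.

8

Augment Well→P→U→Ref: bottleneck 2, flow now 2.
Augment Well→Q→R→Ref: bottleneck 3, flow now 5.
Augment Well→Q→U→Ref: bottleneck 3, flow now 8.
No augmenting path remains; maximum flow = 8.
In the residual graph, reachable from Well: {Well, P, Q}.
Min-cut edges: P→U (2), Q→R (3), Q→U (3); capacity 2 + 3 + 3 = 8.
This cut is saturated, so no flow can exceed 8.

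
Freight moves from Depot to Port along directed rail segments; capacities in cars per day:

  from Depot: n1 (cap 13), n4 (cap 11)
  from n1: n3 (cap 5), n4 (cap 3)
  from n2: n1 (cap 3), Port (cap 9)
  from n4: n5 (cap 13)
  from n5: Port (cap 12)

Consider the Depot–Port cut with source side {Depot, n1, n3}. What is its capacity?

14

Edges leaving {Depot, n1, n3}: Depot→n4 (11), n1→n4 (3).
Cut capacity = 11 + 3 = 14.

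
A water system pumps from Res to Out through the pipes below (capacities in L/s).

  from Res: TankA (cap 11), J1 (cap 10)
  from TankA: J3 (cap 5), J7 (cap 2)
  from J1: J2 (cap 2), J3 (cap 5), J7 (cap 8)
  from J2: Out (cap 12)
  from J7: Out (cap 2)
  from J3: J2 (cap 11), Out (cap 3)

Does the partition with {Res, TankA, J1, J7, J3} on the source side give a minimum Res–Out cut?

No — its capacity is 18, but the minimum cut has capacity 14.

Given cut capacity: 2 + 2 + 11 + 3 = 18.
Augment Res→TankA→J7→Out: bottleneck 2, flow now 2.
Augment Res→TankA→J3→Out: bottleneck 3, flow now 5.
Augment Res→J1→J2→Out: bottleneck 2, flow now 7.
Augment Res→TankA→J3→J2→Out: bottleneck 2, flow now 9.
Augment Res→J1→J3→J2→Out: bottleneck 5, flow now 14.
No augmenting path remains; maximum flow = 14.
In the residual graph, reachable from Res: {Res, TankA, J1, J7}.
Min-cut edges: TankA→J3 (5), J1→J2 (2), J1→J3 (5), J7→Out (2); capacity 5 + 2 + 5 + 2 = 14.
Cut capacity 18 exceeds the max flow 14, so it is not minimum.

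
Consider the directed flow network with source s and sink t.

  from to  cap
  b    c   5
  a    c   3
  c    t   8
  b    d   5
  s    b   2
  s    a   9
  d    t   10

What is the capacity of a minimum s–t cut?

Augment s→a→c→t: bottleneck 3, flow now 3.
Augment s→b→c→t: bottleneck 2, flow now 5.
No augmenting path remains; maximum flow = 5.
By max-flow min-cut, the minimum cut capacity equals the max flow.
In the residual graph, reachable from s: {s, a}.
Min-cut edges: s→b (2), a→c (3); capacity 2 + 3 = 5.

5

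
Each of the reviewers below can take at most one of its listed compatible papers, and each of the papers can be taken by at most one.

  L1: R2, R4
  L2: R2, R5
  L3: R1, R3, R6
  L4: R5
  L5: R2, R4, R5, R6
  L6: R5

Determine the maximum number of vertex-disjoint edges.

5

Unit-capacity flow: source→left, listed edges, right→sink; max matching = max flow.
Augmenting path L1→R2 (+1); matched 1.
Augmenting path L2→R5 (+1); matched 2.
Augmenting path L3→R1 (+1); matched 3.
Augmenting path L5→R4 (+1); matched 4.
Augmenting path L4→R5→L2→R2→L1→R4→L5→R6 (+1); matched 5.
No augmenting path remains; maximum matching = 5.
König certificate: {L1, L2, L3, L5, R5} is a vertex cover of size 5 (every listed pair touches it), so no matching can be larger.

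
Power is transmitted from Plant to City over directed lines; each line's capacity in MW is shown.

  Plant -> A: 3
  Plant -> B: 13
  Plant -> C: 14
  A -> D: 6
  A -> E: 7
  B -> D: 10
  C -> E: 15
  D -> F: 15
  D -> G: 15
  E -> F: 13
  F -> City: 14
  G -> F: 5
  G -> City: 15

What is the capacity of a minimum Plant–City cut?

26

Augment Plant→A→D→F→City: bottleneck 3, flow now 3.
Augment Plant→B→D→F→City: bottleneck 10, flow now 13.
Augment Plant→C→E→F→City: bottleneck 1, flow now 14.
Augment Plant→C→E→F→D→G→City: bottleneck 12, flow now 26. (uses reverse residual edge)
No augmenting path remains; maximum flow = 26.
By max-flow min-cut, the minimum cut capacity equals the max flow.
In the residual graph, reachable from Plant: {Plant, B, C, E}.
Min-cut edges: Plant→A (3), B→D (10), E→F (13); capacity 3 + 10 + 13 = 26.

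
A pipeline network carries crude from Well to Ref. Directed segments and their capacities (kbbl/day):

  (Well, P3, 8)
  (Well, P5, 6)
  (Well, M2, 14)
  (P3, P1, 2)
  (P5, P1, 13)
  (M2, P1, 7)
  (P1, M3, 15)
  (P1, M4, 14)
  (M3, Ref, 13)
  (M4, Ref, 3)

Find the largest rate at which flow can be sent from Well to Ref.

Augment Well→P3→P1→M3→Ref: bottleneck 2, flow now 2.
Augment Well→P5→P1→M3→Ref: bottleneck 6, flow now 8.
Augment Well→M2→P1→M3→Ref: bottleneck 5, flow now 13.
Augment Well→M2→P1→M4→Ref: bottleneck 2, flow now 15.
No augmenting path remains; maximum flow = 15.
In the residual graph, reachable from Well: {Well, P3, M2}.
Min-cut edges: Well→P5 (6), P3→P1 (2), M2→P1 (7); capacity 6 + 2 + 7 = 15.
This cut is saturated, so no flow can exceed 15.

15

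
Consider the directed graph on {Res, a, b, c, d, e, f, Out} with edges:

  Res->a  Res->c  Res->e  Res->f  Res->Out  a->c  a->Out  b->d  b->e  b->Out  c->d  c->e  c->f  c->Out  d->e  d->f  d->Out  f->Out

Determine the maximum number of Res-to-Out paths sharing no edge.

Assign every edge capacity 1; by Menger, the answer equals the max flow.
Path Res→Out (+1); total 1.
Path Res→a→Out (+1); total 2.
Path Res→c→Out (+1); total 3.
Path Res→f→Out (+1); total 4.
No residual Res→Out path; max flow = 4.
Certifying cut of size 4: {Res→Out, Res→a, Res→c, Res→f}.

4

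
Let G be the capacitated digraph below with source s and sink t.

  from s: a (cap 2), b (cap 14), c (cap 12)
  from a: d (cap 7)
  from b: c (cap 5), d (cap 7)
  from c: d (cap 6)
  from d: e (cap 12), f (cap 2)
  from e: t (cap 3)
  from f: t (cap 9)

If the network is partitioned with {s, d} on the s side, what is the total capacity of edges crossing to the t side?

42

Edges leaving {s, d}: s→a (2), s→b (14), s→c (12), d→e (12), d→f (2).
Cut capacity = 2 + 14 + 12 + 12 + 2 = 42.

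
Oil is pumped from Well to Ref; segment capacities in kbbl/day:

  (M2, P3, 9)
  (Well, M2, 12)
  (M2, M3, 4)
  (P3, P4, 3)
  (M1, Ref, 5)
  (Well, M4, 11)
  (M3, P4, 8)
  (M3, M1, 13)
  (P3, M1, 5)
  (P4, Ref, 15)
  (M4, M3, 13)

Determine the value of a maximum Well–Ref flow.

Augment Well→M2→M3→P4→Ref: bottleneck 4, flow now 4.
Augment Well→M2→P3→P4→Ref: bottleneck 3, flow now 7.
Augment Well→M2→P3→M1→Ref: bottleneck 5, flow now 12.
Augment Well→M4→M3→P4→Ref: bottleneck 4, flow now 16.
No augmenting path remains; maximum flow = 16.
In the residual graph, reachable from Well: {Well, M2, M4, M3, P3, M1}.
Min-cut edges: M3→P4 (8), P3→P4 (3), M1→Ref (5); capacity 8 + 3 + 5 = 16.
This cut is saturated, so no flow can exceed 16.

16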